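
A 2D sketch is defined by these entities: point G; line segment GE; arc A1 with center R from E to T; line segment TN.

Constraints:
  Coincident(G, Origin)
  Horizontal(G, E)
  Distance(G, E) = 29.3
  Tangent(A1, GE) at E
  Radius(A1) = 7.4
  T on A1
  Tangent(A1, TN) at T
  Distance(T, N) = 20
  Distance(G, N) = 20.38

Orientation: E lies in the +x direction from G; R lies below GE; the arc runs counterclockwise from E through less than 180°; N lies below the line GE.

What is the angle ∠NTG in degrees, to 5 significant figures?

54.464°

Checks: ∠(RE, EG) = 90.00° ✓; |RT| = 7.400 ✓; ∠(RT, TN) = 90.00° ✓; |TN| = 20.00 ✓; |GN| = 20.38 ✓.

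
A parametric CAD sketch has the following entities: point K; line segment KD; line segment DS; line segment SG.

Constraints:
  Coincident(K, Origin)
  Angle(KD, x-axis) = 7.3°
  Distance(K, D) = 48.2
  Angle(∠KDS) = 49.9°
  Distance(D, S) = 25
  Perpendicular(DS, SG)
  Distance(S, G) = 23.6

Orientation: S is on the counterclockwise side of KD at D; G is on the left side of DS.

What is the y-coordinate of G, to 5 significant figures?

5.6745

∠KDS = 49.9°, so DS runs at 7.3° + (180° − 49.9°) = 137.40° from the x-axis; with |DS| = 25.0, S = D + 25.0·(cos 137.40°, sin 137.40°) = (29.407, 23.046). DS ⟂ SG; with |SG| = 23.6 on the left of DS, G = S + 23.6·(-0.67688, -0.73610) = (13.433, 5.6745). So G.y = 5.6745.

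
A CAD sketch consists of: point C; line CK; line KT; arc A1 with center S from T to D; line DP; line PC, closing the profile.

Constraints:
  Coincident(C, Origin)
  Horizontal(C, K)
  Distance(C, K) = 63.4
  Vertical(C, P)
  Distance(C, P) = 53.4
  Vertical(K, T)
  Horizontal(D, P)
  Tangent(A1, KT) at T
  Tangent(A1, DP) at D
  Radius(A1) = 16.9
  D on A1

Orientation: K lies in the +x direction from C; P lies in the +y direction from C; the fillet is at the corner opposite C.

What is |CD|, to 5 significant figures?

70.808

C is at the origin; C and K share the same y with |CK| = 63.4 and K on the +x side, so K = (63.400, 0.0000). CP is vertical with |CP| = 53.4 and P on the +y side, so P = (0.0000, 53.400). The virtual corner opposite C is at (63.400, 53.400). The tangent condition forces ST to be normal to KT and tangency of A1 to DP means the radius SD is perpendicular to DP, with radius 16.9, so the center S sits 16.9 in from both sides at S = (46.500, 36.500). That places the tangent points at T = (63.400, 36.500) on KT and D = (46.500, 53.400) on DP. Then |CD| = |D − C| = 70.808.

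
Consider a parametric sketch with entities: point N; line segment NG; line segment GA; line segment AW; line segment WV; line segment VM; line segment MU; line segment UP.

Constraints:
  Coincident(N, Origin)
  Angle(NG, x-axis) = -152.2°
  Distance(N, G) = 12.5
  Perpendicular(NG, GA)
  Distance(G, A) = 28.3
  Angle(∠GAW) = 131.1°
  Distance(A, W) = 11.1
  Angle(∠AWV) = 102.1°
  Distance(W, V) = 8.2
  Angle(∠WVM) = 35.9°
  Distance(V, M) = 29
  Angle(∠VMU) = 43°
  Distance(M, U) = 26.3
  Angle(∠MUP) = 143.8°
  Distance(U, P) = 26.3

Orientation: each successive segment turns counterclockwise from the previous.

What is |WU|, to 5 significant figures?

13.495

N is at the origin; NG runs at -152.2° with length 12.5, so G = (-11.057, -5.8298). NG is perpendicular to GA, so GA runs at -62.200°; with |GA| = 28.3, A = (2.1415, -30.863). ∠GAW = 131.1° gives AW at -13.300° from the x-axis; with |AW| = 11.1, W = (12.944, -33.417). ∠AWV = 102.1° gives WV at 64.600° from the x-axis; with |WV| = 8.2, V = (16.461, -26.010). ∠WVM = 35.9° gives VM at -151.30° from the x-axis; with |VM| = 29.0, M = (-8.9762, -39.936). ∠VMU = 43.0° gives MU at -14.300° from the x-axis; with |MU| = 26.3, U = (16.509, -46.432). Then |WU| = |U − W| = 13.495.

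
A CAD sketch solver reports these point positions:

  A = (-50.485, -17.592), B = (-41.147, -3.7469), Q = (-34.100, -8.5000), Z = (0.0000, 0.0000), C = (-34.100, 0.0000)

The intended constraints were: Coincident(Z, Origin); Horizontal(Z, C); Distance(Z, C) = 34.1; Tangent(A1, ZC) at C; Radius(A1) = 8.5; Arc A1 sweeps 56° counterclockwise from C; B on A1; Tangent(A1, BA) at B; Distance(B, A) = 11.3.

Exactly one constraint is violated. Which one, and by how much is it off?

Distance(B, A) = 11.3 — off by 5.40.

Z = (0.00, 0.00) ✓; Z.y = 0.00, C.y = 0.00 ✓; |ZC| = 34.10 ✓; ∠(QC, CZ) = 90.00° ✓; |QC| = 8.500 ✓; bearing(Q→B) − bearing(Q→C) = 56.00° ✓; |QB| = 8.500 ✓; ∠(QB, BA) = 90.00° ✓; |BA| = 16.70 ✗.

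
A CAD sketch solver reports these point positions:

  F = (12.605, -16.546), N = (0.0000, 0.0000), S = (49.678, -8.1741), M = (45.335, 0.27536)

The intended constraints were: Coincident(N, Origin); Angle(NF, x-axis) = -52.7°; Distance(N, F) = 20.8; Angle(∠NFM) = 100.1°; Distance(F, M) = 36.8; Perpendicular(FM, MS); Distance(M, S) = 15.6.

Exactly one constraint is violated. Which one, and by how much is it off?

Distance(M, S) = 15.6 — off by 6.10.

N = (0.00, 0.00) ✓; NF at -52.70° ✓; |NF| = 20.80 ✓; ∠NFM = 100.1° ✓; |FM| = 36.80 ✓; ∠(FM, MS) = 90.00° ✓; |MS| = 9.500 ✗.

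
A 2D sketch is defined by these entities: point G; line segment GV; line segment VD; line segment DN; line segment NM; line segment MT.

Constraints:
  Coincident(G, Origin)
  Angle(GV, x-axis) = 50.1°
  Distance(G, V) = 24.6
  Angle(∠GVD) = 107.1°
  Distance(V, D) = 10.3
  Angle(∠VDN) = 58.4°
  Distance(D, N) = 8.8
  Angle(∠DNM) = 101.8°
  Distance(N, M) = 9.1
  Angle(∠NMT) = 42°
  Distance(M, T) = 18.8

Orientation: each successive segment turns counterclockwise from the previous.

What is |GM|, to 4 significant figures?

19.59

∠VDN = 58.4° gives DN at -115.4° from the x-axis; with |DN| = 8.8, N = (6.395, 19.56). ∠DNM = 101.8° gives NM at -37.20° from the x-axis; with |NM| = 9.1, M = (13.64, 14.06). Then |GM| = |M − G| = 19.59.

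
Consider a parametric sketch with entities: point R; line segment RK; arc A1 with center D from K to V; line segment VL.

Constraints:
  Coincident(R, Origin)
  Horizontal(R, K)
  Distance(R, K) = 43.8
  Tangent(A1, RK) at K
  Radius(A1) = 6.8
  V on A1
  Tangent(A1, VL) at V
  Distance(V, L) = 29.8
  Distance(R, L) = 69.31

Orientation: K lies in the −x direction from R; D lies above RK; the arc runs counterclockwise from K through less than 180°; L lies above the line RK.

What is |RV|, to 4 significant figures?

41.08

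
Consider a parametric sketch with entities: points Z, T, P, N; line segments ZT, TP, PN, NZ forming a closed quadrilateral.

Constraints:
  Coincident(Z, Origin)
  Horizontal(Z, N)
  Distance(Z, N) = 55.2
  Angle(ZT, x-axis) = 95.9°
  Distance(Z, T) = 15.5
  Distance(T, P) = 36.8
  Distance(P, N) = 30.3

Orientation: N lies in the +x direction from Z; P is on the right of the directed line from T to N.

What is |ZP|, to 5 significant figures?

27.597

Z is at the origin; Z and N share the same y with |ZN| = 55.2 and N in +x, so N = (55.2, 0). ZT runs at 95.9° with |ZT| = 15.5, so T = (-1.5933, 15.418). P is determined by |TP| = 36.8 and |PN| = 30.3 together: it lies at the intersection of circle(T, 36.8) and circle(N, 30.3). With |TN| = 58.849, the foot of the radical line on TN is 33.130 from T and the perpendicular offset is √(36.8² − 33.130²) = 16.020. Taking the right-of-TN solution: P = (26.183, -8.7222).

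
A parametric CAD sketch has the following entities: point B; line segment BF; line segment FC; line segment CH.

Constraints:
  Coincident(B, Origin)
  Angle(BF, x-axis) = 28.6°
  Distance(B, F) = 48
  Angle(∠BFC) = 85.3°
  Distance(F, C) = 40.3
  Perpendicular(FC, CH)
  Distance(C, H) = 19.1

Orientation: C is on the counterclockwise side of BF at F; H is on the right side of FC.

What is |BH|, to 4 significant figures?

76.18

B is at the origin; BF runs at 28.6° with length 48.0, so F = 48.0·(cos 28.6°, sin 28.6°) = (42.14, 22.98). ∠BFC = 85.3°, so FC runs at 28.6° + (180° − 85.3°) = 123.3° from the x-axis; with |FC| = 40.3, C = F + 40.3·(cos 123.3°, sin 123.3°) = (20.02, 56.66). FC ⟂ CH; with |CH| = 19.1 on the right of FC, H = C + 19.1·(0.8358, 0.5490) = (35.98, 67.15). Then |BH| = |H − B| = 76.18.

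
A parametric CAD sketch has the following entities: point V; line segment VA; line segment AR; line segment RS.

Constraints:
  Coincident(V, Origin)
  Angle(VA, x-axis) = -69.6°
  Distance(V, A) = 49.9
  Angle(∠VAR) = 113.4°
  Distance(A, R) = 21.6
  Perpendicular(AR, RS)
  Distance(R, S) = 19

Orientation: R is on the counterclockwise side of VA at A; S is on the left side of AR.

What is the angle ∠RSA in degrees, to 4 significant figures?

48.66°

∠VAR = 113.4°, so AR runs at -69.6° + (180° − 113.4°) = -3.000° from the x-axis; with |AR| = 21.6, R = A + 21.6·(cos -3.000°, sin -3.000°) = (38.96, -47.90). The perpendicularity gives RS at right angles to AR; with |RS| = 19.0 on the left of AR, S = R + 19.0·(0.05234, 0.9986) = (39.96, -28.93). Then cos ∠RSA = SR·SA / (|SR||SA|), giving 48.66°.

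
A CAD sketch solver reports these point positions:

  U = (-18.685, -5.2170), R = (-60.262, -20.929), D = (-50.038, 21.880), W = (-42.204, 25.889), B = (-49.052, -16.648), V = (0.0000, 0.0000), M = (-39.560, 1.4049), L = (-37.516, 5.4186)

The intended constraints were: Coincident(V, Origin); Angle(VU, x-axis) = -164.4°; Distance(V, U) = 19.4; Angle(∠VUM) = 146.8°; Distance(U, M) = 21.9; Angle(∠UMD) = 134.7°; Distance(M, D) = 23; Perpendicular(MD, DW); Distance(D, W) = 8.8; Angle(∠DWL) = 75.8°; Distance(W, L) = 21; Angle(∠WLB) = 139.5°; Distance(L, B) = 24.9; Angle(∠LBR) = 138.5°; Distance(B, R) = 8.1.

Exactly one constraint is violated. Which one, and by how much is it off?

Distance(B, R) = 8.1 — off by 3.90.

V = (0.00, 0.00) ✓; VU at -164.4° ✓; |VU| = 19.40 ✓; ∠VUM = 146.8° ✓; |UM| = 21.90 ✓; ∠UMD = 134.7° ✓; |MD| = 23.00 ✓; ∠(MD, DW) = 90.00° ✓; |DW| = 8.800 ✓; ∠DWL = 75.80° ✓; |WL| = 21.00 ✓; ∠WLB = 139.5° ✓; |LB| = 24.90 ✓; ∠LBR = 138.5° ✓; |BR| = 12.00 ✗.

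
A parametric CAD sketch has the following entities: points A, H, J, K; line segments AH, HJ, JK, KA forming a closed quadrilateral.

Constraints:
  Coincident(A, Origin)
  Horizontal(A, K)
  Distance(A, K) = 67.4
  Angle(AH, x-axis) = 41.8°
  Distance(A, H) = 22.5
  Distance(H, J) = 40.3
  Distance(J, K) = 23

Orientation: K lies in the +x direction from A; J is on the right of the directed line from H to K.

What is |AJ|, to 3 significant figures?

48.7

Checks: |HJ| = 40.30 ✓; |JK| = 23.00 ✓.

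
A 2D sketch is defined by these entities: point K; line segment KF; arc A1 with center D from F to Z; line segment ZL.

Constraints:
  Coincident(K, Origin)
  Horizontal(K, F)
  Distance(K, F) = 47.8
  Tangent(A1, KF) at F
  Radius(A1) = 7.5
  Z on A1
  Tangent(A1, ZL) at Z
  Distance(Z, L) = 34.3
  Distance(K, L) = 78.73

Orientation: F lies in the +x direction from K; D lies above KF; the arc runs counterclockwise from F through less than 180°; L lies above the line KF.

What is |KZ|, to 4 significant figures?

54.47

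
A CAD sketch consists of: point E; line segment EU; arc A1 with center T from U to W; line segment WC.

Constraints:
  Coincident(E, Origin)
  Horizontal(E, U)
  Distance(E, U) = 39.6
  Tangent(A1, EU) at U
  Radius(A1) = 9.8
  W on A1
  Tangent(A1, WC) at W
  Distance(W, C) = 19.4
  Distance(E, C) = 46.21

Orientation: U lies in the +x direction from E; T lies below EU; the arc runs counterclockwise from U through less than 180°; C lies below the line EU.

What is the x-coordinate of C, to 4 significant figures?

34.36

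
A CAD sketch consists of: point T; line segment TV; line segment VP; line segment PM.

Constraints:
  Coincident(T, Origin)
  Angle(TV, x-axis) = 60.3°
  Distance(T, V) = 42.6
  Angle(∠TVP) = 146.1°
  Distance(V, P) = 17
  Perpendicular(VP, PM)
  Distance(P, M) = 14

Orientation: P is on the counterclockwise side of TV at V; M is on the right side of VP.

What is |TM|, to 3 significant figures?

64.6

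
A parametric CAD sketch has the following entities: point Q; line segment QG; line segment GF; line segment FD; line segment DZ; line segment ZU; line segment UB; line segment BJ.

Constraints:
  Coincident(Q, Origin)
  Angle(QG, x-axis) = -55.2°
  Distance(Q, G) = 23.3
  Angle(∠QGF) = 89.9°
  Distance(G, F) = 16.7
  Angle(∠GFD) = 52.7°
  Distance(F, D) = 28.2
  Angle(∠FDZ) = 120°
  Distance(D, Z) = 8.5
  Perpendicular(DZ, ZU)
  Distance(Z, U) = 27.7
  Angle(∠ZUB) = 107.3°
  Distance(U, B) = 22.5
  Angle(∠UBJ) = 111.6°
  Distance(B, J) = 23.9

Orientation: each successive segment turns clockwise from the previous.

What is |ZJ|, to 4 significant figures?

39.76

Q is at the origin; QG runs at -55.2° with length 23.3, so G = (13.30, -19.13). ∠QGF = 89.9° gives GF at -145.3° from the x-axis; with |GF| = 16.7, F = (-0.4322, -28.64). ∠GFD = 52.7° gives FD at 87.40° from the x-axis; with |FD| = 28.2, D = (0.8471, -0.4688). ∠FDZ = 120.0° gives DZ at 27.40° from the x-axis; with |DZ| = 8.5, Z = (8.393, 3.443). DZ ⟂ ZU, so ZU runs at -62.60°; with |ZU| = 27.7, U = (21.14, -21.15). ∠ZUB = 107.3° gives UB at -135.3° from the x-axis; with |UB| = 22.5, B = (5.148, -36.98). ∠UBJ = 111.6° gives BJ at 156.3° from the x-axis; with |BJ| = 23.9, J = (-16.74, -27.37). Then |ZJ| = |J − Z| = 39.76.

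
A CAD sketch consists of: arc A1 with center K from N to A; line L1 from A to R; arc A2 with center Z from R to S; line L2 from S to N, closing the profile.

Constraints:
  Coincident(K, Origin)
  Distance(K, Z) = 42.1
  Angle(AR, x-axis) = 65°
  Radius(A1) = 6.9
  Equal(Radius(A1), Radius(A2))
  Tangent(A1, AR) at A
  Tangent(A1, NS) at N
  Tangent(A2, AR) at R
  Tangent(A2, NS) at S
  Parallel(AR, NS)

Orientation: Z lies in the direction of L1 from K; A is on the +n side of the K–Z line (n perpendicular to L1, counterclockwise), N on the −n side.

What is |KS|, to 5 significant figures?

42.662

Tangency of A1 to both parallel lines with radius 6.9 puts A and N at K ± 6.9·n: A = (-6.2535, 2.9161), N = (6.2535, -2.9161). Equal radii place R and S the same way about Z: R = Z + 6.9·n = (11.539, 41.072), S = Z − 6.9·n = (24.046, 35.239). Then |KS| = |S − K| = 42.662.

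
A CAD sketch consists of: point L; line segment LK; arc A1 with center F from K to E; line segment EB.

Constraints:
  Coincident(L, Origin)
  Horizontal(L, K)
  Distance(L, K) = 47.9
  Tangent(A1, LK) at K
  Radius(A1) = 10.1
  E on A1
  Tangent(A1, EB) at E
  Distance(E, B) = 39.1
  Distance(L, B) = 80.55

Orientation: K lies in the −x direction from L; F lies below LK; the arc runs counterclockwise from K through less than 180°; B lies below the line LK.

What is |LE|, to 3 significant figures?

58.3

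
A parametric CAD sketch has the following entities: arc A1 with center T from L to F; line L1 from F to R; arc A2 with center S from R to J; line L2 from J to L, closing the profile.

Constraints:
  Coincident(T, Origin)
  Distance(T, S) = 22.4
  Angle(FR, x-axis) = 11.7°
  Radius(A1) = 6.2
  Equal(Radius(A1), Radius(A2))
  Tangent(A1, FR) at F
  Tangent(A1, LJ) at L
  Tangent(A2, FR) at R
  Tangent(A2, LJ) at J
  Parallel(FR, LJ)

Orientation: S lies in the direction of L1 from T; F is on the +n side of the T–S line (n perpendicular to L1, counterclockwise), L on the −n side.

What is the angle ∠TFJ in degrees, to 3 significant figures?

61.0°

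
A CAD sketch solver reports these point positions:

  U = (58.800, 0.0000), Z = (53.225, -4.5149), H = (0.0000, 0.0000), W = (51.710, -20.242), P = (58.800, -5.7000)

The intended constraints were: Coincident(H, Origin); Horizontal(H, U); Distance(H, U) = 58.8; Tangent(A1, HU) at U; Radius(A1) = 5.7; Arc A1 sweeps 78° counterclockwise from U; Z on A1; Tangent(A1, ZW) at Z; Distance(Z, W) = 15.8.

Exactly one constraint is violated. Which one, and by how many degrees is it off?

Tangent(A1, ZW) at Z — off by 6.50°.

H = (0.00, 0.00) ✓; H.y = 0.00, U.y = 0.00 ✓; |HU| = 58.80 ✓; ∠(PU, UH) = 90.00° ✓; |PU| = 5.700 ✓; bearing(P→Z) − bearing(P→U) = 78.00° ✓; |PZ| = 5.700 ✓; ∠(PZ, ZW) = 83.50° ✗; |ZW| = 15.80 ✓.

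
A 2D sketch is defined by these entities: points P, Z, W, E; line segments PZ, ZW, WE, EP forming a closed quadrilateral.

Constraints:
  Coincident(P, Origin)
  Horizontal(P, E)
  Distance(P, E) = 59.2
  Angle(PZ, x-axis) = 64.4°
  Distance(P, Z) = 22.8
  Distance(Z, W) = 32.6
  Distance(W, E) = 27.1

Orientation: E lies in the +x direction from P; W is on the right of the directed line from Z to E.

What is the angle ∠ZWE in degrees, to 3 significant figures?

127°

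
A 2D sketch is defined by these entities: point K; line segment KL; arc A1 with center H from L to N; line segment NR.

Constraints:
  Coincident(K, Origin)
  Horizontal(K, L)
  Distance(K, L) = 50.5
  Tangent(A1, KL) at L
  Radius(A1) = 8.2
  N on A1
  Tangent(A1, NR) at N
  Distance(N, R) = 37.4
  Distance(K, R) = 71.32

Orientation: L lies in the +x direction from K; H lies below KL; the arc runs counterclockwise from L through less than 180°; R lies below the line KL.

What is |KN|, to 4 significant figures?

44.03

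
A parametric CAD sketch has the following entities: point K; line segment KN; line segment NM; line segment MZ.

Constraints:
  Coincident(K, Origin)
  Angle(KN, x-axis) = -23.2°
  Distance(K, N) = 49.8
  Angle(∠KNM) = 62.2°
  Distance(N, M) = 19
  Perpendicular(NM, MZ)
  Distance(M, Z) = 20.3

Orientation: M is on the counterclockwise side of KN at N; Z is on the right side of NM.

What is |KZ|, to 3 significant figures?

64.5

K is at the origin; KN runs at -23.2° with length 49.8, so N = 49.8·(cos -23.2°, sin -23.2°) = (45.8, -19.6). ∠KNM = 62.2°, so NM runs at -23.2° + (180° − 62.2°) = 94.6° from the x-axis; with |NM| = 19.0, M = N + 19.0·(cos 94.6°, sin 94.6°) = (44.2, -0.680). NM ⟂ MZ; with |MZ| = 20.3 on the right of NM, Z = M + 20.3·(0.997, 0.0802) = (64.5, 0.949). Then |KZ| = |Z − K| = 64.5.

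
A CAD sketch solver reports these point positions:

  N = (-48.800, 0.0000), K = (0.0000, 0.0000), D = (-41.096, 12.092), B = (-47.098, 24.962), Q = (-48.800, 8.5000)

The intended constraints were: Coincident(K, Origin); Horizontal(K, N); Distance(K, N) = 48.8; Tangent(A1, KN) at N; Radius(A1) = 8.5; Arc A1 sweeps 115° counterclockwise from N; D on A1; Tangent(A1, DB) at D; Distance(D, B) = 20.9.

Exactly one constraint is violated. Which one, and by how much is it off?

Distance(D, B) = 20.9 — off by 6.70.

K = (0.00, 0.00) ✓; K.y = 0.00, N.y = 0.00 ✓; |KN| = 48.80 ✓; ∠(QN, NK) = 90.00° ✓; |QN| = 8.500 ✓; bearing(Q→D) − bearing(Q→N) = 115.0° ✓; |QD| = 8.500 ✓; ∠(QD, DB) = 90.00° ✓; |DB| = 14.20 ✗.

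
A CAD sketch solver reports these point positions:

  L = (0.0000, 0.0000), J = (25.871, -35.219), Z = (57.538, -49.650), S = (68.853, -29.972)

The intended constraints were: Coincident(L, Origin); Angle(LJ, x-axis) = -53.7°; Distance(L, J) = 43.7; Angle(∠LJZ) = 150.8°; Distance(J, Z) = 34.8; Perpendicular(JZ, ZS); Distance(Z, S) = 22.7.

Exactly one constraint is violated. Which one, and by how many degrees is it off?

Perpendicular(JZ, ZS) — off by 5.40°.

L = (0.00, 0.00) ✓; LJ at -53.70° ✓; |LJ| = 43.70 ✓; ∠LJZ = 150.8° ✓; |JZ| = 34.80 ✓; ∠(JZ, ZS) = 84.60° ✗; |ZS| = 22.70 ✓.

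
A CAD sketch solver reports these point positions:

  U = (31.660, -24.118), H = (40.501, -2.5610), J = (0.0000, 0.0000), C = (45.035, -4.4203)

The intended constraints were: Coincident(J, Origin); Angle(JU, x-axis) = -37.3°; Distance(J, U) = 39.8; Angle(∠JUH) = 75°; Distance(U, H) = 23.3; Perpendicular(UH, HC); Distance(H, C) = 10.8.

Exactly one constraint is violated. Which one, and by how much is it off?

Distance(H, C) = 10.8 — off by 5.90.

J = (0.00, 0.00) ✓; JU at -37.30° ✓; |JU| = 39.80 ✓; ∠JUH = 75.00° ✓; |UH| = 23.30 ✓; ∠(UH, HC) = 90.00° ✓; |HC| = 4.900 ✗.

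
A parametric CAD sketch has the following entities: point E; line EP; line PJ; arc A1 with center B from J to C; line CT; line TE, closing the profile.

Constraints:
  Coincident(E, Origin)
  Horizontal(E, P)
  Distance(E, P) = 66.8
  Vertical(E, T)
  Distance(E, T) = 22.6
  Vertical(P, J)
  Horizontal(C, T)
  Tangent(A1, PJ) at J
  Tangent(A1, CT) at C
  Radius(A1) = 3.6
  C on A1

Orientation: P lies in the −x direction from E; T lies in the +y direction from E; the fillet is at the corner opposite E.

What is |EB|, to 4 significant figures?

65.99

ET is vertical with |ET| = 22.6 and T on the +y side, so T = (0.000, 22.60). The virtual corner opposite E is at (-66.80, 22.60). Since A1 is tangent to PJ there, BJ ⟂ PJ and the tangent condition forces BC to be normal to CT, with radius 3.6, so the center B sits 3.6 in from both sides at B = (-63.20, 19.00). Then |EB| = |B − E| = 65.99.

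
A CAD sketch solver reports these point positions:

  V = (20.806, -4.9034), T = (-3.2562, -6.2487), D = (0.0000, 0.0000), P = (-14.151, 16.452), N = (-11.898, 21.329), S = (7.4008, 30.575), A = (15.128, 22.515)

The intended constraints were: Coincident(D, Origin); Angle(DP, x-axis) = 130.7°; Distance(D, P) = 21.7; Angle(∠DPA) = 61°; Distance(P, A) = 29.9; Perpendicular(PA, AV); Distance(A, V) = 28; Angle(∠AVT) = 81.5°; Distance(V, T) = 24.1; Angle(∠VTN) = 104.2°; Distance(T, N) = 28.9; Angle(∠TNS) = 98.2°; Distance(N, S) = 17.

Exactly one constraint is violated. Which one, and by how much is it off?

Distance(N, S) = 17 — off by 4.40.

D = (0.00, 0.00) ✓; DP at 130.7° ✓; |DP| = 21.70 ✓; ∠DPA = 61.00° ✓; |PA| = 29.90 ✓; ∠(PA, AV) = 90.00° ✓; |AV| = 28.00 ✓; ∠AVT = 81.50° ✓; |VT| = 24.10 ✓; ∠VTN = 104.2° ✓; |TN| = 28.90 ✓; ∠TNS = 98.20° ✓; |NS| = 21.40 ✗.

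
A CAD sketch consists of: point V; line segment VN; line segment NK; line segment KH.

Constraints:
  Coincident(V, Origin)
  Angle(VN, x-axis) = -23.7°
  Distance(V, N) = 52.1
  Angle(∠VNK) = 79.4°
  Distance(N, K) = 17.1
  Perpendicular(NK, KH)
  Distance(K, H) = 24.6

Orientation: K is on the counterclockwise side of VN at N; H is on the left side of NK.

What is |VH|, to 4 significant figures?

27.65

V is at the origin; VN runs at -23.7° with length 52.1, so N = 52.1·(cos -23.7°, sin -23.7°) = (47.71, -20.94). ∠VNK = 79.4°, so NK runs at -23.7° + (180° − 79.4°) = 76.90° from the x-axis; with |NK| = 17.1, K = N + 17.1·(cos 76.90°, sin 76.90°) = (51.58, -4.286). NK is perpendicular to KH; with |KH| = 24.6 on the left of NK, H = K + 24.6·(-0.9740, 0.2267) = (27.62, 1.289). Then |VH| = |H − V| = 27.65.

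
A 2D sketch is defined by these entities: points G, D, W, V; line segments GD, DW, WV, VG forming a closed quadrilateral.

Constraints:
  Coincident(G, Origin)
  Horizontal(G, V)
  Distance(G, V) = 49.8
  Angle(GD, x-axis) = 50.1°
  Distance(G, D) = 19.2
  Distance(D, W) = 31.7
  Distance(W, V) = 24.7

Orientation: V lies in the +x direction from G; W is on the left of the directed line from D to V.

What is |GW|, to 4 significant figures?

48.85

Checks: |DW| = 31.70 ✓; |WV| = 24.70 ✓.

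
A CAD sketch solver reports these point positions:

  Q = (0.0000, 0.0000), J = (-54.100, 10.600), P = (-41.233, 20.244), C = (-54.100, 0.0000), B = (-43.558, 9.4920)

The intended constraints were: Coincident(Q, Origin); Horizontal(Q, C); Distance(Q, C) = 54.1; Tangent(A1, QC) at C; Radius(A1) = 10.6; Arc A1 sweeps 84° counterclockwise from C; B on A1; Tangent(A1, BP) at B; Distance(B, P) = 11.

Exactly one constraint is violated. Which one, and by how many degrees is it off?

Tangent(A1, BP) at B — off by 6.20°.

Q = (0.00, 0.00) ✓; Q.y = 0.00, C.y = 0.00 ✓; |QC| = 54.10 ✓; ∠(JC, CQ) = 90.00° ✓; |JC| = 10.60 ✓; bearing(J→B) − bearing(J→C) = 84.00° ✓; |JB| = 10.60 ✓; ∠(JB, BP) = 96.20° ✗; |BP| = 11.00 ✓.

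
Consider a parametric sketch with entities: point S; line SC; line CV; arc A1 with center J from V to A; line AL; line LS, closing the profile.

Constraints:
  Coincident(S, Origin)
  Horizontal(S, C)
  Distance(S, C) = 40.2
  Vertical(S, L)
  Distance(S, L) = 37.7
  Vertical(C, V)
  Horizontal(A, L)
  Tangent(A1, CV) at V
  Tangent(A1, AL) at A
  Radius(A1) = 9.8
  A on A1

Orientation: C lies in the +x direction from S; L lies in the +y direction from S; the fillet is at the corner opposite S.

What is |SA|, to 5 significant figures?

48.430

S is at the origin; S and C share the same y with |SC| = 40.2 and C on the +x side, so C = (40.200, 0.0000). S and L share the same x with |SL| = 37.7 and L on the +y side, so L = (0.0000, 37.700). The virtual corner opposite S is at (40.200, 37.700). Tangency of A1 to CV means the radius JV is perpendicular to CV and since A1 is tangent to AL there, JA ⟂ AL, with radius 9.8, so the center J sits 9.8 in from both sides at J = (30.400, 27.900). That places the tangent points at V = (40.200, 27.900) on CV and A = (30.400, 37.700) on AL. Then |SA| = |A − S| = 48.430.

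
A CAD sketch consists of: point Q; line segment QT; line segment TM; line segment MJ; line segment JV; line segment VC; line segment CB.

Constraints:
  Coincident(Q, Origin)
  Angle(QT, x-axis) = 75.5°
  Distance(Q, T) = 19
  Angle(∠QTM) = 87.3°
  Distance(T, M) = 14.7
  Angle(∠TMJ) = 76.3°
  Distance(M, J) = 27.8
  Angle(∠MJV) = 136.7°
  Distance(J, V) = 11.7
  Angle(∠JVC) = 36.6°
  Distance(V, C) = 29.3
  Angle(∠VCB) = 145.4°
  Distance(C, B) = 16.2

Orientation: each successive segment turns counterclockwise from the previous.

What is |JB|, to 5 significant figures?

33.316

Q is at the origin; QT runs at 75.5° with length 19.0, so T = (4.7572, 18.395). ∠QTM = 87.3° gives TM at 168.20° from the x-axis; with |TM| = 14.7, M = (-9.6321, 21.401). ∠TMJ = 76.3° gives MJ at -88.100° from the x-axis; with |MJ| = 27.8, J = (-8.7104, -6.3838). ∠MJV = 136.7° gives JV at -44.800° from the x-axis; with |JV| = 11.7, V = (-0.40844, -14.628). ∠JVC = 36.6° gives VC at 98.600° from the x-axis; with |VC| = 29.3, C = (-4.7898, 14.343). ∠VCB = 145.4° gives CB at 133.20° from the x-axis; with |CB| = 16.2, B = (-15.879, 26.152). Then |JB| = |B − J| = 33.316.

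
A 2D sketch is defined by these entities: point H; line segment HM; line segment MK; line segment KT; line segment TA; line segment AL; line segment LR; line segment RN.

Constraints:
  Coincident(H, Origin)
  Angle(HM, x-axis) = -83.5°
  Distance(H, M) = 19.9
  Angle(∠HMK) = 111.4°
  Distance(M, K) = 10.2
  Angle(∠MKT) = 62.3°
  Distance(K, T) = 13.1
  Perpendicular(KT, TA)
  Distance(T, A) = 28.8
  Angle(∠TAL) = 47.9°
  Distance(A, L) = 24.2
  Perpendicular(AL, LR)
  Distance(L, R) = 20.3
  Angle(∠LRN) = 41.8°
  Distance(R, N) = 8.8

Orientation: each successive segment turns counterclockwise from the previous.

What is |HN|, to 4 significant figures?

15.82

H is at the origin; HM runs at -83.5° with length 19.9, so M = (2.253, -19.77). ∠HMK = 111.4° gives MK at -14.90° from the x-axis; with |MK| = 10.2, K = (12.11, -22.39). ∠MKT = 62.3° gives KT at 102.8° from the x-axis; with |KT| = 13.1, T = (9.207, -9.620). KT is perpendicular to TA, so TA runs at -167.2°; with |TA| = 28.8, A = (-18.88, -16.00). ∠TAL = 47.9° gives AL at -35.10° from the x-axis; with |AL| = 24.2, L = (0.9224, -29.92). The perpendicularity gives LR at right angles to AL, so LR runs at 54.90°; with |LR| = 20.3, R = (12.60, -13.31). ∠LRN = 41.8° gives RN at -166.9° from the x-axis; with |RN| = 8.8, N = (4.024, -15.30). Then |HN| = |N − H| = 15.82.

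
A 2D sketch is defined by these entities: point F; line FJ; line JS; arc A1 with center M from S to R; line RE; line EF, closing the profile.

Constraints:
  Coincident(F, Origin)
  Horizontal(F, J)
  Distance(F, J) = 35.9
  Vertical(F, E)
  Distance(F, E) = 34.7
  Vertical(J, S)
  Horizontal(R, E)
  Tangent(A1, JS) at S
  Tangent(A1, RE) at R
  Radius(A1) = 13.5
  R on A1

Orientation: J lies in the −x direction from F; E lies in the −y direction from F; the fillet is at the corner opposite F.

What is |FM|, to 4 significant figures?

30.84

F is at the origin; FJ is horizontal with |FJ| = 35.9 and J on the −x side, so J = (-35.90, 0.000). FE is vertical with |FE| = 34.7 and E on the −y side, so E = (0.000, -34.70). The virtual corner opposite F is at (-35.90, -34.70). Tangency of A1 to JS means the radius MS is perpendicular to JS and A1 meets RE tangentially, so MR is at right angles to RE, with radius 13.5, so the center M sits 13.5 in from both sides at M = (-22.40, -21.20). Then |FM| = |M − F| = 30.84.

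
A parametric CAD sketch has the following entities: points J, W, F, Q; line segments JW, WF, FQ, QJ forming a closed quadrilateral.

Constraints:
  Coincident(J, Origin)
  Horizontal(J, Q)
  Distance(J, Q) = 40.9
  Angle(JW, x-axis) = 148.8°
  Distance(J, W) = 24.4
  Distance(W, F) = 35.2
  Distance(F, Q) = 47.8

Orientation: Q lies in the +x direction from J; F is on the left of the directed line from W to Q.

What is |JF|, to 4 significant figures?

34.64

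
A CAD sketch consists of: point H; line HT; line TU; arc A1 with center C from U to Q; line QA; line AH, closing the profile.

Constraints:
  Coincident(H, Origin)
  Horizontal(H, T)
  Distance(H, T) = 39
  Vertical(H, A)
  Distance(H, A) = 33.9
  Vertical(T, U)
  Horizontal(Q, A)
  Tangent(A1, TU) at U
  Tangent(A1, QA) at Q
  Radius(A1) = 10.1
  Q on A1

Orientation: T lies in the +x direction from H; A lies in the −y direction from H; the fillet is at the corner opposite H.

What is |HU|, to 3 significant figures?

45.7

The virtual corner opposite H is at (39.0, -33.9). Tangency of A1 to TU means the radius CU is perpendicular to TU and since A1 is tangent to QA there, CQ ⟂ QA, with radius 10.1, so the center C sits 10.1 in from both sides at C = (28.9, -23.8). That places the tangent points at U = (39.0, -23.8) on TU and Q = (28.9, -33.9) on QA. Then |HU| = |U − H| = 45.7.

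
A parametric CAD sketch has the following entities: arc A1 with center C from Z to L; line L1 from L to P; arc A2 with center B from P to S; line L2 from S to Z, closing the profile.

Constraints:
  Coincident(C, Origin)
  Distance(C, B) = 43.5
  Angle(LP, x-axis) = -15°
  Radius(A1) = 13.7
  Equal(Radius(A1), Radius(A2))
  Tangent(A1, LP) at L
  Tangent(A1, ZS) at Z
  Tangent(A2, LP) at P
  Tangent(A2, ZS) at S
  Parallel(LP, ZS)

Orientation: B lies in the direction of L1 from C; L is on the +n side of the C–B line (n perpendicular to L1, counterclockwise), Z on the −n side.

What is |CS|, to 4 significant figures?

45.61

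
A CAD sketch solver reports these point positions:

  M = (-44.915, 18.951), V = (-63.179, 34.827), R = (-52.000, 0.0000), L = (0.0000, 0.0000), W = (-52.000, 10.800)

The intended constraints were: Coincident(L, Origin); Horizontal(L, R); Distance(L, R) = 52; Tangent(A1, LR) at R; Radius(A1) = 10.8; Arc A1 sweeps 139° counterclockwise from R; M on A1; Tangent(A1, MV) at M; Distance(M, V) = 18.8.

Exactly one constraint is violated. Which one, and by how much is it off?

Distance(M, V) = 18.8 — off by 5.40.

L = (0.00, 0.00) ✓; L.y = 0.00, R.y = 0.00 ✓; |LR| = 52.00 ✓; ∠(WR, RL) = 90.00° ✓; |WR| = 10.80 ✓; bearing(W→M) − bearing(W→R) = 139.0° ✓; |WM| = 10.80 ✓; ∠(WM, MV) = 90.00° ✓; |MV| = 24.20 ✗.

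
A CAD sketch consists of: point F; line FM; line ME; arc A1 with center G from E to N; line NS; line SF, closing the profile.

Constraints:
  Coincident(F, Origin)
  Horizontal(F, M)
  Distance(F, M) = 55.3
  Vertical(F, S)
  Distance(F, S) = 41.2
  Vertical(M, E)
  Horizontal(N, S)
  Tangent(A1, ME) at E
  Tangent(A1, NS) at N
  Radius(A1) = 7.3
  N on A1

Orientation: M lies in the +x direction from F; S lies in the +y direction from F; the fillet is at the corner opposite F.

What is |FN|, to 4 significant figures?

63.26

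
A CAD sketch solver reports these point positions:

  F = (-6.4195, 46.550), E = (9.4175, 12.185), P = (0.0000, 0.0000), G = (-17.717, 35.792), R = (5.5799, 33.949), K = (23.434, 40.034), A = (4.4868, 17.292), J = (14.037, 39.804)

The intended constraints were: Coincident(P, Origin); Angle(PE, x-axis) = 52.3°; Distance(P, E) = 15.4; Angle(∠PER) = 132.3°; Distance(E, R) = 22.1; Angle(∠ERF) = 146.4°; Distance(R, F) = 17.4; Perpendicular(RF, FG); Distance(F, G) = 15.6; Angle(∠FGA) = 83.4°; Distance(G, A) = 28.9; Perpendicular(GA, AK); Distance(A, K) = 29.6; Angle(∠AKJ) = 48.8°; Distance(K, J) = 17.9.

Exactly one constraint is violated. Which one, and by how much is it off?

Distance(K, J) = 17.9 — off by 8.50.

P = (0.00, 0.00) ✓; PE at 52.30° ✓; |PE| = 15.40 ✓; ∠PER = 132.3° ✓; |ER| = 22.10 ✓; ∠ERF = 146.4° ✓; |RF| = 17.40 ✓; ∠(RF, FG) = 90.00° ✓; |FG| = 15.60 ✓; ∠FGA = 83.40° ✓; |GA| = 28.90 ✓; ∠(GA, AK) = 90.00° ✓; |AK| = 29.60 ✓; ∠AKJ = 48.80° ✓; |KJ| = 9.400 ✗.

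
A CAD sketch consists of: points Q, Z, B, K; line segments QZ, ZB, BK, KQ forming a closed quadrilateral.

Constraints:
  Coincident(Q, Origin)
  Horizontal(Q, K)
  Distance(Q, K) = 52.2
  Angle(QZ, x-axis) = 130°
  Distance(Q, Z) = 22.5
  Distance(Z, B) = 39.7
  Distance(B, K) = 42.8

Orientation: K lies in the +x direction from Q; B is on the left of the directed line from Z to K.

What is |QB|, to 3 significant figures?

38.5

Q is at the origin; QK is horizontal with |QK| = 52.2 and K in +x, so K = (52.2, 0). QZ runs at 130.0° with |QZ| = 22.5, so Z = (-14.5, 17.2). B is determined by |ZB| = 39.7 and |BK| = 42.8 together: it lies at the intersection of circle(Z, 39.7) and circle(K, 42.8). With |ZK| = 68.9, the foot of the radical line on ZK is 32.6 from Z and the perpendicular offset is √(39.7² − 32.6²) = 22.7. Taking the left-of-ZK solution: B = (22.8, 31.1).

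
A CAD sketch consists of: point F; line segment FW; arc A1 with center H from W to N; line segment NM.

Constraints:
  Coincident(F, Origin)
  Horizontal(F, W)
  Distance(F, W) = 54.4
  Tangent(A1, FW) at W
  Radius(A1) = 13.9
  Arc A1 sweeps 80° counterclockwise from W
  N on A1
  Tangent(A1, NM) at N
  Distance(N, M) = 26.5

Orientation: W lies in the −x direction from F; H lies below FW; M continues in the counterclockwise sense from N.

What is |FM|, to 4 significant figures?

81.83

F is at the origin; F and W share the same y with |FW| = 54.4 and W on the −x side, so W = (-54.40, 0.000). The tangent condition forces HW to be normal to FW, so H = W + (0, -13.9) = (-54.40, -13.90). On A1, W sits at bearing 90° from H; an 80° counterclockwise sweep puts N at bearing 170°, so N = H + 13.9·(cos 170°, sin 170°) = (-68.09, -11.49). The tangent condition forces HN to be normal to NM, so NM runs along (−sin 170°, cos 170°); with |NM| = 26.5, M = (-72.69, -37.58). Then |FM| = |M − F| = 81.83.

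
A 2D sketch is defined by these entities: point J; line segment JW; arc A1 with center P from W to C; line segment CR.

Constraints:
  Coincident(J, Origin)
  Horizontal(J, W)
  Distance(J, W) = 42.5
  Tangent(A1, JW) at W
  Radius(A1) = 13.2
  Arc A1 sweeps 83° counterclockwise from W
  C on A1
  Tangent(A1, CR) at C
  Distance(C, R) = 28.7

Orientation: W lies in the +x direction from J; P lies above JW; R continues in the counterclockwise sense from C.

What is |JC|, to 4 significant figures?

56.80

J is at the origin; JW is horizontal with |JW| = 42.5 and W on the +x side, so W = (42.50, 0.000). The tangent condition forces PW to be normal to JW, so P = W + (0, 13.2) = (42.50, 13.20). On A1, W sits at bearing -90° from P; an 83° counterclockwise sweep puts C at bearing -7°, so C = P + 13.2·(cos -7°, sin -7°) = (55.60, 11.59). Then |JC| = |C − J| = 56.80.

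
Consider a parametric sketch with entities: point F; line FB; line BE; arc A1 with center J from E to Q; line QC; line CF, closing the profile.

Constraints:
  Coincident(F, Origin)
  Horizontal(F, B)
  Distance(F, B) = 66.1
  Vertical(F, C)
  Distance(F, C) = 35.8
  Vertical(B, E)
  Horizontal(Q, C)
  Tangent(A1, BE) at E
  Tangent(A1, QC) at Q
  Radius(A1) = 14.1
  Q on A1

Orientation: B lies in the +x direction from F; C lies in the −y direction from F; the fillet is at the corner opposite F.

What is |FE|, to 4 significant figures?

69.57

F is at the origin; F and B share the same y with |FB| = 66.1 and B on the +x side, so B = (66.10, 0.000). F and C share the same x with |FC| = 35.8 and C on the −y side, so C = (0.000, -35.80). The virtual corner opposite F is at (66.10, -35.80). Since A1 is tangent to BE there, JE ⟂ BE and the tangent condition forces JQ to be normal to QC, with radius 14.1, so the center J sits 14.1 in from both sides at J = (52.00, -21.70). That places the tangent points at E = (66.10, -21.70) on BE and Q = (52.00, -35.80) on QC. Then |FE| = |E − F| = 69.57.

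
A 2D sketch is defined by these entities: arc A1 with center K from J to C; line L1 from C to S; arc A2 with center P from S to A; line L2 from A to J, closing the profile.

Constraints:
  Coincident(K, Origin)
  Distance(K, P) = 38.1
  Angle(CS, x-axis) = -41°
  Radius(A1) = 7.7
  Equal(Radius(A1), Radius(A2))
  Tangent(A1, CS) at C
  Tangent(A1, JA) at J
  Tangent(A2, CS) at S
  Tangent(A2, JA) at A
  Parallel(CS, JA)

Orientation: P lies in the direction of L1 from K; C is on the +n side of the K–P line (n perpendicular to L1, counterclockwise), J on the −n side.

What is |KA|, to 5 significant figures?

38.870

The slot axis is L1's direction at -41.0°, so u = (cos -41.0°, sin -41.0°) = (0.75471, -0.65606) and n = (−sin -41.0°, cos -41.0°) = (0.65606, 0.75471). K is at the origin and P lies 38.1 along u from K, so P = 38.1·u = (28.754, -24.996). Tangency of A1 to both parallel lines with radius 7.7 puts C and J at K ± 7.7·n: C = (5.0517, 5.8113), J = (-5.0517, -5.8113). Equal radii place S and A the same way about P: S = P + 7.7·n = (33.806, -19.185), A = P − 7.7·n = (23.703, -30.807). Then |KA| = |A − K| = 38.870.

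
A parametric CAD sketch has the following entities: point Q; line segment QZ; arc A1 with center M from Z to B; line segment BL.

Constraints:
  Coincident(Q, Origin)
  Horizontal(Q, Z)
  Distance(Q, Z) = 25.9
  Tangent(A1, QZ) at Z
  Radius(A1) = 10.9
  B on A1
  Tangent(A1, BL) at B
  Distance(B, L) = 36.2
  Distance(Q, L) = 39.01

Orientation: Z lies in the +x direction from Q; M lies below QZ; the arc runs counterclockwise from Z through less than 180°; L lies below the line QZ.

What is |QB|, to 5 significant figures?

17.216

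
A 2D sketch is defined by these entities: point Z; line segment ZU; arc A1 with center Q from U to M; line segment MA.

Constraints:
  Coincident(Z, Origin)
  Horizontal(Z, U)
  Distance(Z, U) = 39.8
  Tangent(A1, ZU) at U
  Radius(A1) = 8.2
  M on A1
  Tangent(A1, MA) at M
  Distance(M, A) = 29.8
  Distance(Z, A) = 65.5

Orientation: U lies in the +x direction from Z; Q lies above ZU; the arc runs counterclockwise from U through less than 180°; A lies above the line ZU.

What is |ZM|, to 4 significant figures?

48.10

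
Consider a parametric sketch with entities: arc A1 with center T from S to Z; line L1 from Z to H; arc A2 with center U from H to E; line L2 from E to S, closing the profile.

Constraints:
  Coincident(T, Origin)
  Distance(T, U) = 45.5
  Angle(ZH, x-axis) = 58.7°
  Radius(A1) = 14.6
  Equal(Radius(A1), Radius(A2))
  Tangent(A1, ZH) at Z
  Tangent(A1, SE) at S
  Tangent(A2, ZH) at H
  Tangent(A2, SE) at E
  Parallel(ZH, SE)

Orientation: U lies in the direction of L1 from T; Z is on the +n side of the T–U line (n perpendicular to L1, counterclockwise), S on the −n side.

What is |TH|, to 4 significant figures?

47.79

The slot axis is L1's direction at 58.7°, so u = (cos 58.7°, sin 58.7°) = (0.5195, 0.8545) and n = (−sin 58.7°, cos 58.7°) = (-0.8545, 0.5195). T is at the origin and U lies 45.5 along u from T, so U = 45.5·u = (23.64, 38.88). Tangency of A1 to both parallel lines with radius 14.6 puts Z and S at T ± 14.6·n: Z = (-12.48, 7.585), S = (12.48, -7.585). Equal radii place H and E the same way about U: H = U + 14.6·n = (11.16, 46.46), E = U − 14.6·n = (36.11, 31.29). Then |TH| = |H − T| = 47.79.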